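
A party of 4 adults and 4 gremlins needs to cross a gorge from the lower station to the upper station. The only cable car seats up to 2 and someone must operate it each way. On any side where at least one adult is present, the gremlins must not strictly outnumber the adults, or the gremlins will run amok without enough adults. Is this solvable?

Following every safe sequence of crossings from the start, the most of the 8 that can be at the upper station as the cable car arrives there on crossings 1, 3, 5 is 2, 3, 4 respectively; the best ever achieved is 4 of 8.
From crossing 7 on, no configuration arises that was not already reachable earlier: only 11 distinct safe configurations (who is on which side, and where the cable car is) can ever be reached, none of them has everyone across, and every continuation just revisits them. They are: 0 adults + 0 gremlins across (cable car back at the start); 0 adults + 1 gremlin across (cable car there); 0 adults + 1 gremlin across (cable car back at the start); 0 adults + 2 gremlins across (cable car there); 0 adults + 2 gremlins across (cable car back at the start); 0 adults + 3 gremlins across (cable car there); 0 adults + 3 gremlins across (cable car back at the start); 0 adults + 4 gremlins across (cable car there); 1 adult + 1 gremlin across (cable car there); 1 adult + 1 gremlin across (cable car back at the start); 2 adults + 2 gremlins across (cable car there). So no valid plan exists.

No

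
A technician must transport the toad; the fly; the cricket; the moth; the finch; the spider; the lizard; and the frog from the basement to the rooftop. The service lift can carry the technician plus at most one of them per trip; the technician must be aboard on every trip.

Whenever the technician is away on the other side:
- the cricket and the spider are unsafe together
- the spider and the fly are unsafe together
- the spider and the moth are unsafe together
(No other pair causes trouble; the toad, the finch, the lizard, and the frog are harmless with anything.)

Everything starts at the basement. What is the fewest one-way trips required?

impossible

Following every safe sequence of crossings from the start, the most of the 8 that can be at the rooftop as the service lift arrives there on crossings 1, 3, 5, 7, 9, 11 is 1, 2, 3, 4, 5, 6 respectively; the best ever achieved is 6 of 8.
From crossing 13 on, no configuration arises that was not already reachable earlier: only 144 distinct safe configurations (who is on which side, and where the service lift is) can ever be reached, none of them has everyone across, and every continuation just revisits them. So no valid plan exists.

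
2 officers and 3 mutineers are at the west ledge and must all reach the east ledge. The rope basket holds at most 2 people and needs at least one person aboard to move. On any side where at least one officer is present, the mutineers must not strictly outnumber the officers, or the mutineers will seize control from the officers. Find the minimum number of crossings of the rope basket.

impossible

The mutineers already outnumber the officers at the west ledge before anyone moves, so the starting position itself is disallowed.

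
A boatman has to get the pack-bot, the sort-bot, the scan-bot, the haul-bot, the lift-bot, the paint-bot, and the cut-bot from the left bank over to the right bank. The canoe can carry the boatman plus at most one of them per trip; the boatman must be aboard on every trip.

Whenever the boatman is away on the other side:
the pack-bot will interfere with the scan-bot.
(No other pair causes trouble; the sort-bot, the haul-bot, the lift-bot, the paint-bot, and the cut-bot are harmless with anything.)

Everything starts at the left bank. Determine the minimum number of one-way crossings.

13

Counting alone: the boatman can take at most 1 across per trip to the right bank, so moving all 7 needs at least 7 loaded trips out, with a return between consecutive ones — at least 13 crossings.
The plan below uses exactly 13 crossings, so it is optimal:
1. Boatman goes to the right bank with the pack-bot.  [the left bank: the cut-bot, the haul-bot, the lift-bot, the paint-bot, the scan-bot, the sort-bot | the right bank: the pack-bot]
2. Boatman goes back to the left bank alone.  [the left bank: the cut-bot, the haul-bot, the lift-bot, the paint-bot, the scan-bot, the sort-bot | the right bank: the pack-bot]
3. Boatman goes to the right bank with the sort-bot.  [the left bank: the cut-bot, the haul-bot, the lift-bot, the paint-bot, the scan-bot | the right bank: the pack-bot, the sort-bot]
4. Boatman goes back to the left bank alone.  [the left bank: the cut-bot, the haul-bot, the lift-bot, the paint-bot, the scan-bot | the right bank: the pack-bot, the sort-bot]
5. Boatman goes to the right bank with the haul-bot.  [the left bank: the cut-bot, the lift-bot, the paint-bot, the scan-bot | the right bank: the haul-bot, the pack-bot, the sort-bot]
6. Boatman goes back to the left bank alone.  [the left bank: the cut-bot, the lift-bot, the paint-bot, the scan-bot | the right bank: the haul-bot, the pack-bot, the sort-bot]
7. Boatman goes to the right bank with the lift-bot.  [the left bank: the cut-bot, the paint-bot, the scan-bot | the right bank: the haul-bot, the lift-bot, the pack-bot, the sort-bot]
8. Boatman goes back to the left bank alone.  [the left bank: the cut-bot, the paint-bot, the scan-bot | the right bank: the haul-bot, the lift-bot, the pack-bot, the sort-bot]
9. Boatman goes to the right bank with the paint-bot.  [the left bank: the cut-bot, the scan-bot | the right bank: the haul-bot, the lift-bot, the pack-bot, the paint-bot, the sort-bot]
10. Boatman goes back to the left bank alone.  [the left bank: the cut-bot, the scan-bot | the right bank: the haul-bot, the lift-bot, the pack-bot, the paint-bot, the sort-bot]
11. Boatman goes to the right bank with the cut-bot.  [the left bank: the scan-bot | the right bank: the cut-bot, the haul-bot, the lift-bot, the pack-bot, the paint-bot, the sort-bot]
12. Boatman goes back to the left bank alone.  [the left bank: the scan-bot | the right bank: the cut-bot, the haul-bot, the lift-bot, the pack-bot, the paint-bot, the sort-bot]
13. Boatman goes to the right bank with the scan-bot.  [the left bank: — | the right bank: the cut-bot, the haul-bot, the lift-bot, the pack-bot, the paint-bot, the scan-bot, the sort-bot]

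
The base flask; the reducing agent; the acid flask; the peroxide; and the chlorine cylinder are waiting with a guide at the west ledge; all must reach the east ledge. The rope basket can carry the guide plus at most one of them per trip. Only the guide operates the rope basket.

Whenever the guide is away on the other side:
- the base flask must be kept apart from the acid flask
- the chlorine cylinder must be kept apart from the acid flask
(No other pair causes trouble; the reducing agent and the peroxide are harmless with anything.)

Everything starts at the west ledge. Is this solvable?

Yes

1. Guide goes to the east ledge with the acid flask.  [the west ledge: the base flask, the chlorine cylinder, the peroxide, the reducing agent | the east ledge: the acid flask]
2. Guide goes back to the west ledge alone.  [the west ledge: the base flask, the chlorine cylinder, the peroxide, the reducing agent | the east ledge: the acid flask]
3. Guide goes to the east ledge with the base flask.  [the west ledge: the chlorine cylinder, the peroxide, the reducing agent | the east ledge: the acid flask, the base flask]
4. Guide goes back to the west ledge with the acid flask.  [the west ledge: the acid flask, the chlorine cylinder, the peroxide, the reducing agent | the east ledge: the base flask]
5. Guide goes to the east ledge with the chlorine cylinder.  [the west ledge: the acid flask, the peroxide, the reducing agent | the east ledge: the base flask, the chlorine cylinder]
6. Guide goes back to the west ledge alone.  [the west ledge: the acid flask, the peroxide, the reducing agent | the east ledge: the base flask, the chlorine cylinder]
7. Guide goes to the east ledge with the reducing agent.  [the west ledge: the acid flask, the peroxide | the east ledge: the base flask, the chlorine cylinder, the reducing agent]
8. Guide goes back to the west ledge alone.  [the west ledge: the acid flask, the peroxide | the east ledge: the base flask, the chlorine cylinder, the reducing agent]
9. Guide goes to the east ledge with the peroxide.  [the west ledge: the acid flask | the east ledge: the base flask, the chlorine cylinder, the peroxide, the reducing agent]
10. Guide goes back to the west ledge alone.  [the west ledge: the acid flask | the east ledge: the base flask, the chlorine cylinder, the peroxide, the reducing agent]
11. Guide goes to the east ledge with the acid flask.  [the west ledge: — | the east ledge: the acid flask, the base flask, the chlorine cylinder, the peroxide, the reducing agent]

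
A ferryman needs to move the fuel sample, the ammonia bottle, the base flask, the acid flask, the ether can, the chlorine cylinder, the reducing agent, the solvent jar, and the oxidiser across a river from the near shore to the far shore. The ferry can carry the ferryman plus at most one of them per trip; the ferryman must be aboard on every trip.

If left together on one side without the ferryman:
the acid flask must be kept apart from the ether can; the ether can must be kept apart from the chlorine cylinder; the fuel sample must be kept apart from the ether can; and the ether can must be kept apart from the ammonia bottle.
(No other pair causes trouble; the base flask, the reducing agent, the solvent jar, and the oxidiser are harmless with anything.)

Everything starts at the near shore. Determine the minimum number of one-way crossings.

impossible

Following every safe sequence of crossings from the start, the most of the 9 that can be at the far shore as the ferry arrives there on crossings 1, 3, 5, 7, 9, 11 is 1, 2, 3, 4, 5, 6 respectively; the best ever achieved is 6 of 9.
From crossing 13 on, no configuration arises that was not already reachable earlier: only 176 distinct safe configurations (who is on which side, and where the ferry is) can ever be reached, none of them has everyone across, and every continuation just revisits them. So no valid plan exists.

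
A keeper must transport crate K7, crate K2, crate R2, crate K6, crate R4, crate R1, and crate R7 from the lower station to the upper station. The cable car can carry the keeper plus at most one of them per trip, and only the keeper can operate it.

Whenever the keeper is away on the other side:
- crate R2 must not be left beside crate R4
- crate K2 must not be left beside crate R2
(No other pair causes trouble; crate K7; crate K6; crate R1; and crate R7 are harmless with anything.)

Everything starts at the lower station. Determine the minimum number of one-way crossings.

Counting alone: the keeper can take at most 1 across per trip to the upper station, so moving all 7 needs at least 7 loaded trips out, with a return between consecutive ones — at least 13 crossings.
The safety rule pushes this higher. Following every safe sequence of crossings, the most of the 7 that can be at the upper station as the cable car arrives there on crossing 13 is 6 — never all 7.
So no plan with fewer than 15 crossings exists, and this one achieves 15:
1. Keeper goes to the upper station with crate R2.  [the lower station: crate K2, crate K6, crate K7, crate R1, crate R4, crate R7 | the upper station: crate R2]
2. Keeper goes back to the lower station alone.  [the lower station: crate K2, crate K6, crate K7, crate R1, crate R4, crate R7 | the upper station: crate R2]
3. Keeper goes to the upper station with crate K7.  [the lower station: crate K2, crate K6, crate R1, crate R4, crate R7 | the upper station: crate K7, crate R2]
4. Keeper goes back to the lower station alone.  [the lower station: crate K2, crate K6, crate R1, crate R4, crate R7 | the upper station: crate K7, crate R2]
5. Keeper goes to the upper station with crate K2.  [the lower station: crate K6, crate R1, crate R4, crate R7 | the upper station: crate K2, crate K7, crate R2]
6. Keeper goes back to the lower station with crate R2.  [the lower station: crate K6, crate R1, crate R2, crate R4, crate R7 | the upper station: crate K2, crate K7]
7. Keeper goes to the upper station with crate R4.  [the lower station: crate K6, crate R1, crate R2, crate R7 | the upper station: crate K2, crate K7, crate R4]
8. Keeper goes back to the lower station alone.  [the lower station: crate K6, crate R1, crate R2, crate R7 | the upper station: crate K2, crate K7, crate R4]
9. Keeper goes to the upper station with crate K6.  [the lower station: crate R1, crate R2, crate R7 | the upper station: crate K2, crate K6, crate K7, crate R4]
10. Keeper goes back to the lower station alone.  [the lower station: crate R1, crate R2, crate R7 | the upper station: crate K2, crate K6, crate K7, crate R4]
11. Keeper goes to the upper station with crate R1.  [the lower station: crate R2, crate R7 | the upper station: crate K2, crate K6, crate K7, crate R1, crate R4]
12. Keeper goes back to the lower station alone.  [the lower station: crate R2, crate R7 | the upper station: crate K2, crate K6, crate K7, crate R1, crate R4]
13. Keeper goes to the upper station with crate R7.  [the lower station: crate R2 | the upper station: crate K2, crate K6, crate K7, crate R1, crate R4, crate R7]
14. Keeper goes back to the lower station alone.  [the lower station: crate R2 | the upper station: crate K2, crate K6, crate K7, crate R1, crate R4, crate R7]
15. Keeper goes to the upper station with crate R2.  [the lower station: — | the upper station: crate K2, crate K6, crate K7, crate R1, crate R2, crate R4, crate R7]

15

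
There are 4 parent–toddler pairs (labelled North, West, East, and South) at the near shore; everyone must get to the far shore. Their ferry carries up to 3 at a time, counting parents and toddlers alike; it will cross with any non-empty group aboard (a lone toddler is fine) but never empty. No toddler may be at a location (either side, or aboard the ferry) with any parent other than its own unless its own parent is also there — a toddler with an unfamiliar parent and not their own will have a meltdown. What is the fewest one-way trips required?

9

Counting alone: each trip to the far shore takes at most 3 across and each return brings at least 1 back, so after t trips out (and t−1 returns) at most 3t − (t−1) of the 8 are across; that first reaches 8 at t = 4, so at least 7 crossings are needed.
The safety rule pushes this higher. Following every safe sequence of crossings, the most of the 8 that can be at the far shore as the ferry arrives there on crossing 7 is 7 — never all 8.
So no plan with fewer than 9 crossings exists, and this one achieves 9:
1. parent North and toddler North cross → the far shore.
2. parent North crosses ← the near shore.
3. parent North, parent West, and toddler West cross → the far shore.
4. parent North and toddler North cross ← the near shore.
5. parent East, parent North, and parent South cross → the far shore.
6. toddler West crosses ← the near shore.
7. toddler North and toddler West cross → the far shore.
8. toddler North crosses ← the near shore.
9. toddler East, toddler North, and toddler South cross → the far shore.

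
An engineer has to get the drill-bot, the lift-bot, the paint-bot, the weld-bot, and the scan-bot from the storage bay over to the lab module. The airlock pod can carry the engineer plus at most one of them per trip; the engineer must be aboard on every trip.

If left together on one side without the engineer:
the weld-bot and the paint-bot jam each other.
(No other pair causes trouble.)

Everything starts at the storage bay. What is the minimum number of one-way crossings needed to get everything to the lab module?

9

Counting alone: the engineer can take at most 1 across per trip to the lab module, so moving all 5 needs at least 5 loaded trips out, with a return between consecutive ones — at least 9 crossings.
The plan below uses exactly 9 crossings, so it is optimal:
1. Engineer goes to the lab module with the paint-bot.  [the storage bay: the drill-bot, the lift-bot, the scan-bot, the weld-bot | the lab module: the paint-bot]
2. Engineer goes back to the storage bay alone.  [the storage bay: the drill-bot, the lift-bot, the scan-bot, the weld-bot | the lab module: the paint-bot]
3. Engineer goes to the lab module with the drill-bot.  [the storage bay: the lift-bot, the scan-bot, the weld-bot | the lab module: the drill-bot, the paint-bot]
4. Engineer goes back to the storage bay alone.  [the storage bay: the lift-bot, the scan-bot, the weld-bot | the lab module: the drill-bot, the paint-bot]
5. Engineer goes to the lab module with the lift-bot.  [the storage bay: the scan-bot, the weld-bot | the lab module: the drill-bot, the lift-bot, the paint-bot]
6. Engineer goes back to the storage bay alone.  [the storage bay: the scan-bot, the weld-bot | the lab module: the drill-bot, the lift-bot, the paint-bot]
7. Engineer goes to the lab module with the scan-bot.  [the storage bay: the weld-bot | the lab module: the drill-bot, the lift-bot, the paint-bot, the scan-bot]
8. Engineer goes back to the storage bay alone.  [the storage bay: the weld-bot | the lab module: the drill-bot, the lift-bot, the paint-bot, the scan-bot]
9. Engineer goes to the lab module with the weld-bot.  [the storage bay: — | the lab module: the drill-bot, the lift-bot, the paint-bot, the scan-bot, the weld-bot]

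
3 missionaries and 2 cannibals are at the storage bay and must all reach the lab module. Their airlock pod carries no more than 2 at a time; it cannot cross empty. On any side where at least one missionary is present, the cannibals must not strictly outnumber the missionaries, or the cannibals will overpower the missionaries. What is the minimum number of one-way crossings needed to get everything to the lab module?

Counting alone: each trip to the lab module takes at most 2 across and each return brings at least 1 back, so after t trips out (and t−1 returns) at most 2t − (t−1) of the 5 are across; that first reaches 5 at t = 4, so at least 7 crossings are needed.
The plan below uses exactly 7 crossings, so it is optimal:
1. 2 cannibals → the lab module.  (the storage bay: 3M 0C; the lab module: 0M 2C)
2. 1 cannibal ← the storage bay.  (the storage bay: 3M 1C; the lab module: 0M 1C)
3. 2 missionaries → the lab module.  (the storage bay: 1M 1C; the lab module: 2M 1C)
4. 1 missionary ← the storage bay.  (the storage bay: 2M 1C; the lab module: 1M 1C)
5. 1 missionary and 1 cannibal → the lab module.  (the storage bay: 1M 0C; the lab module: 2M 2C)
6. 1 cannibal ← the storage bay.  (the storage bay: 1M 1C; the lab module: 2M 1C)
7. 1 missionary and 1 cannibal → the lab module.  (the storage bay: 0M 0C; the lab module: 3M 2C)

7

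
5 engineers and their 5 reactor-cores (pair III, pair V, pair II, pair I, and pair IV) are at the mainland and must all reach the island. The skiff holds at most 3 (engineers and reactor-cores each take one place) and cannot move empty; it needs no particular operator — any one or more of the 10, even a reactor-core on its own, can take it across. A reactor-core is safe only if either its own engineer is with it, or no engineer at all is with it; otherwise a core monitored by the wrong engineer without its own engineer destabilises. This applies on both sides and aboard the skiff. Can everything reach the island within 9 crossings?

No

Counting alone: each trip to the island takes at most 3 across and each return brings at least 1 back, so after t trips out (and t−1 returns) at most 3t − (t−1) of the 10 are across; that first reaches 10 at t = 5, so at least 9 crossings are needed.
The safety rule pushes this higher. Following every safe sequence of crossings, the most of the 10 that can be at the island as the skiff arrives there on crossing 9 is 9 — never all 10.
So the move cannot be finished within 9 crossings. (The shortest complete plan takes 11:)
1. engineer III and reactor-core III cross → the island.
2. engineer III crosses ← the mainland.
3. reactor-core I, reactor-core II, and reactor-core V cross → the island.
4. reactor-core III crosses ← the mainland.
5. engineer I, engineer II, and engineer V cross → the island.
6. engineer V and reactor-core V cross ← the mainland.
7. engineer III, engineer IV, and engineer V cross → the island.
8. reactor-core II crosses ← the mainland.
9. reactor-core III and reactor-core V cross → the island.
10. reactor-core III crosses ← the mainland.
11. reactor-core II, reactor-core III, and reactor-core IV cross → the island.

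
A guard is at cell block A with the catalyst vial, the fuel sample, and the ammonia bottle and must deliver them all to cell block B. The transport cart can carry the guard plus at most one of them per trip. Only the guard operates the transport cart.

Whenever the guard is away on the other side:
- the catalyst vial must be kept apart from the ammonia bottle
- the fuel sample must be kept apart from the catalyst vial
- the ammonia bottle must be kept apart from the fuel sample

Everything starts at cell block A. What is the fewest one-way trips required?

Whatever the first load, the items left behind include a forbidden pair without the guard. No opening move is safe, so no plan exists.

impossible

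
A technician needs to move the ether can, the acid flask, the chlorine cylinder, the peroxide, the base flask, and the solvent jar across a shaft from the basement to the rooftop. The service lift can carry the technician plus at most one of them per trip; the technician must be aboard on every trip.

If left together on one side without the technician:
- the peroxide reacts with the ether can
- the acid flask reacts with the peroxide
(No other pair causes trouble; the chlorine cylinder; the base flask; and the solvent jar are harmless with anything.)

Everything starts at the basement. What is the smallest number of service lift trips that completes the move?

13

Counting alone: the technician can take at most 1 across per trip to the rooftop, so moving all 6 needs at least 6 loaded trips out, with a return between consecutive ones — at least 11 crossings.
The safety rule pushes this higher. Following every safe sequence of crossings, the most of the 6 that can be at the rooftop as the service lift arrives there on crossing 11 is 5 — never all 6.
So no plan with fewer than 13 crossings exists, and this one achieves 13:
1. Technician goes to the rooftop with the peroxide.
2. Technician goes back to the basement alone.
3. Technician goes to the rooftop with the ether can.
4. Technician goes back to the basement with the peroxide.
5. Technician goes to the rooftop with the acid flask.
6. Technician goes back to the basement alone.
7. Technician goes to the rooftop with the chlorine cylinder.
8. Technician goes back to the basement alone.
9. Technician goes to the rooftop with the base flask.
10. Technician goes back to the basement alone.
11. Technician goes to the rooftop with the solvent jar.
12. Technician goes back to the basement alone.
13. Technician goes to the rooftop with the peroxide.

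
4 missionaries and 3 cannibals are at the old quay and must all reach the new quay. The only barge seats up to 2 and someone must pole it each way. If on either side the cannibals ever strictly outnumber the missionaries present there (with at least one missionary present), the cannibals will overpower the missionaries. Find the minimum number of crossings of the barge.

11

Counting alone: each trip to the new quay takes at most 2 across and each return brings at least 1 back, so after t trips out (and t−1 returns) at most 2t − (t−1) of the 7 are across; that first reaches 7 at t = 6, so at least 11 crossings are needed.
The plan below uses exactly 11 crossings, so it is optimal:
1. 2 cannibals → the new quay.  (the old quay: 4M 1C; the new quay: 0M 2C)
2. 1 cannibal ← the old quay.  (the old quay: 4M 2C; the new quay: 0M 1C)
3. 2 cannibals → the new quay.  (the old quay: 4M 0C; the new quay: 0M 3C)
4. 1 cannibal ← the old quay.  (the old quay: 4M 1C; the new quay: 0M 2C)
5. 2 missionaries → the new quay.  (the old quay: 2M 1C; the new quay: 2M 2C)
6. 1 cannibal ← the old quay.  (the old quay: 2M 2C; the new quay: 2M 1C)
7. 1 missionary and 1 cannibal → the new quay.  (the old quay: 1M 1C; the new quay: 3M 2C)
8. 1 missionary ← the old quay.  (the old quay: 2M 1C; the new quay: 2M 2C)
9. 1 missionary and 1 cannibal → the new quay.  (the old quay: 1M 0C; the new quay: 3M 3C)
10. 1 cannibal ← the old quay.  (the old quay: 1M 1C; the new quay: 3M 2C)
11. 1 missionary and 1 cannibal → the new quay.  (the old quay: 0M 0C; the new quay: 4M 3C)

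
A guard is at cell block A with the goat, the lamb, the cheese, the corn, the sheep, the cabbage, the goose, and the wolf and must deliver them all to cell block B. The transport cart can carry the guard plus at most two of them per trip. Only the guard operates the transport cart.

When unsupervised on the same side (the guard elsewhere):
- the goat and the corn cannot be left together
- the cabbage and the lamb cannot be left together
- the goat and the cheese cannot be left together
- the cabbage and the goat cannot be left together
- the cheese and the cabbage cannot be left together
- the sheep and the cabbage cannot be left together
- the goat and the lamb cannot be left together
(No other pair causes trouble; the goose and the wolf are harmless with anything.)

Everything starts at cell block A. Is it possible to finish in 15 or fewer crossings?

Yes — this plan uses 13 crossings (≤ 15):
1. Guard goes to cell block B with the cabbage and the goat.
2. Guard goes back to cell block A with the goat.
3. Guard goes to cell block B with the corn and the goat.
4. Guard goes back to cell block A with the goat.
5. Guard goes to cell block B with the goat and the goose.
6. Guard goes back to cell block A with the goat.
7. Guard goes to cell block B with the goat and the wolf.
8. Guard goes back to cell block A with the goat.
9. Guard goes to cell block B with the cheese and the lamb.
10. Guard goes back to cell block A with the cabbage.
11. Guard goes to cell block B with the goat and the sheep.
12. Guard goes back to cell block A with the goat.
13. Guard goes to cell block B with the cabbage and the goat.

Yes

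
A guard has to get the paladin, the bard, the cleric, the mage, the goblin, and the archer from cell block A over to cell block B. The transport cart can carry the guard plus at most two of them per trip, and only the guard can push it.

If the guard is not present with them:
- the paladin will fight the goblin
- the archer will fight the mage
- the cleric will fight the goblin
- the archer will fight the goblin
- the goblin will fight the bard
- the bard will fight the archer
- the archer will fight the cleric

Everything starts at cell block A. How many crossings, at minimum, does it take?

Counting alone: the guard can take at most 2 across per trip to cell block B, so moving all 6 needs at least 3 loaded trips out, with a return between consecutive ones — at least 5 crossings.
The safety rule pushes this higher. Following every safe sequence of crossings, the most of the 6 that can be at cell block B as the transport cart arrives there on crossings 5, 7 is 4, 5 respectively — never all 6.
So no plan with fewer than 9 crossings exists, and this one achieves 9:
1. Guard goes to cell block B with the archer and the goblin.
2. Guard goes back to cell block A with the goblin.
3. Guard goes to cell block B with the goblin and the paladin.
4. Guard goes back to cell block A with the goblin.
5. Guard goes to cell block B with the bard and the cleric.
6. Guard goes back to cell block A with the archer.
7. Guard goes to cell block B with the goblin and the mage.
8. Guard goes back to cell block A with the goblin.
9. Guard goes to cell block B with the archer and the goblin.

9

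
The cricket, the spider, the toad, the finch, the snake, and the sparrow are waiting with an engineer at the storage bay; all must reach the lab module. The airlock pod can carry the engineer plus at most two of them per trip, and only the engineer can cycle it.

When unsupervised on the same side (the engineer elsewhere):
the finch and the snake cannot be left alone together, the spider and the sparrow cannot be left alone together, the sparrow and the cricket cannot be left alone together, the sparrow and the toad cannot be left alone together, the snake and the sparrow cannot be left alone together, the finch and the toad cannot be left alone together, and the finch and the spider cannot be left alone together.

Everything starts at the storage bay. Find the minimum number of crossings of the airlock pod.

7

Counting alone: the engineer can take at most 2 across per trip to the lab module, so moving all 6 needs at least 3 loaded trips out, with a return between consecutive ones — at least 5 crossings.
The safety rule pushes this higher. Following every safe sequence of crossings, the most of the 6 that can be at the lab module as the airlock pod arrives there on crossing 5 is 4 — never all 6.
So no plan with fewer than 7 crossings exists, and this one achieves 7:
1. Engineer goes to the lab module with the finch and the sparrow.
2. Engineer goes back to the storage bay alone.
3. Engineer goes to the lab module with the cricket and the spider.
4. Engineer goes back to the storage bay with the finch and the sparrow.
5. Engineer goes to the lab module with the snake and the toad.
6. Engineer goes back to the storage bay alone.
7. Engineer goes to the lab module with the finch and the sparrow.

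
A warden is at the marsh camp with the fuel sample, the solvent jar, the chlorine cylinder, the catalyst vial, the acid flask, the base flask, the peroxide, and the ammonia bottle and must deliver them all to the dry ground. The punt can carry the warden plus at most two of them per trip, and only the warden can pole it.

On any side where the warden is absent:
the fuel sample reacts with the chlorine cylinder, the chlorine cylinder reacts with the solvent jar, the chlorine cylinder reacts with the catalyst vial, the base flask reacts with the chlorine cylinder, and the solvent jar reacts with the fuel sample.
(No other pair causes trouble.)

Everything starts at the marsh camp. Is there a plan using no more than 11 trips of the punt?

No

Counting alone: the warden can take at most 2 across per trip to the dry ground, so moving all 8 needs at least 4 loaded trips out, with a return between consecutive ones — at least 7 crossings.
The safety rule pushes this higher. Following every safe sequence of crossings, the most of the 8 that can be at the dry ground as the punt arrives there on crossings 7, 9, 11 is 5, 6, 7 respectively — never all 8.
So the move cannot be finished within 11 crossings. (The shortest complete plan takes 13:)
1. Warden goes to the dry ground with the chlorine cylinder and the fuel sample.
2. Warden goes back to the marsh camp with the fuel sample.
3. Warden goes to the dry ground with the catalyst vial and the fuel sample.
4. Warden goes back to the marsh camp with the chlorine cylinder.
5. Warden goes to the dry ground with the base flask and the solvent jar.
6. Warden goes back to the marsh camp with the fuel sample.
7. Warden goes to the dry ground with the acid flask and the fuel sample.
8. Warden goes back to the marsh camp with the fuel sample.
9. Warden goes to the dry ground with the fuel sample and the peroxide.
10. Warden goes back to the marsh camp with the fuel sample.
11. Warden goes to the dry ground with the ammonia bottle and the fuel sample.
12. Warden goes back to the marsh camp with the fuel sample.
13. Warden goes to the dry ground with the chlorine cylinder and the fuel sample.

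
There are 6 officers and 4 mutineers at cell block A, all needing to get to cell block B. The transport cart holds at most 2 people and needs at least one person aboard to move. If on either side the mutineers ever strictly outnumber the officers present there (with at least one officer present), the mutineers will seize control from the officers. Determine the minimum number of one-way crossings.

Counting alone: each trip to cell block B takes at most 2 across and each return brings at least 1 back, so after t trips out (and t−1 returns) at most 2t − (t−1) of the 10 are across; that first reaches 10 at t = 9, so at least 17 crossings are needed.
The plan below uses exactly 17 crossings, so it is optimal:
1. 2 mutineers → cell block B.  (cell block A: 6O 2M; cell block B: 0O 2M)
2. 1 mutineer ← cell block A.  (cell block A: 6O 3M; cell block B: 0O 1M)
3. 2 mutineers → cell block B.  (cell block A: 6O 1M; cell block B: 0O 3M)
4. 1 mutineer ← cell block A.  (cell block A: 6O 2M; cell block B: 0O 2M)
5. 2 officers → cell block B.  (cell block A: 4O 2M; cell block B: 2O 2M)
6. 1 mutineer ← cell block A.  (cell block A: 4O 3M; cell block B: 2O 1M)
7. 1 officer and 1 mutineer → cell block B.  (cell block A: 3O 2M; cell block B: 3O 2M)
8. 1 mutineer ← cell block A.  (cell block A: 3O 3M; cell block B: 3O 1M)
9. 2 mutineers → cell block B.  (cell block A: 3O 1M; cell block B: 3O 3M)
10. 1 mutineer ← cell block A.  (cell block A: 3O 2M; cell block B: 3O 2M)
11. 1 officer and 1 mutineer → cell block B.  (cell block A: 2O 1M; cell block B: 4O 3M)
12. 1 mutineer ← cell block A.  (cell block A: 2O 2M; cell block B: 4O 2M)
13. 2 mutineers → cell block B.  (cell block A: 2O 0M; cell block B: 4O 4M)
14. 1 mutineer ← cell block A.  (cell block A: 2O 1M; cell block B: 4O 3M)
15. 1 officer and 1 mutineer → cell block B.  (cell block A: 1O 0M; cell block B: 5O 4M)
16. 1 mutineer ← cell block A.  (cell block A: 1O 1M; cell block B: 5O 3M)
17. 1 officer and 1 mutineer → cell block B.  (cell block A: 0O 0M; cell block B: 6O 4M)

17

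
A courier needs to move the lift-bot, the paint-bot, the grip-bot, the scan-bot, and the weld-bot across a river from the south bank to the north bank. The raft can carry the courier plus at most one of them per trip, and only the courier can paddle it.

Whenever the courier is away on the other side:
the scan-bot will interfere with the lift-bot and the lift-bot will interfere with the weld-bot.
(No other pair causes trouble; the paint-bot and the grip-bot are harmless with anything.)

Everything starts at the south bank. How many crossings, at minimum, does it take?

11

Counting alone: the courier can take at most 1 across per trip to the north bank, so moving all 5 needs at least 5 loaded trips out, with a return between consecutive ones — at least 9 crossings.
The safety rule pushes this higher. Following every safe sequence of crossings, the most of the 5 that can be at the north bank as the raft arrives there on crossing 9 is 4 — never all 5.
So no plan with fewer than 11 crossings exists, and this one achieves 11:
1. Courier goes to the north bank with the lift-bot.
2. Courier goes back to the south bank alone.
3. Courier goes to the north bank with the paint-bot.
4. Courier goes back to the south bank alone.
5. Courier goes to the north bank with the grip-bot.
6. Courier goes back to the south bank alone.
7. Courier goes to the north bank with the scan-bot.
8. Courier goes back to the south bank with the lift-bot.
9. Courier goes to the north bank with the weld-bot.
10. Courier goes back to the south bank alone.
11. Courier goes to the north bank with the lift-bot.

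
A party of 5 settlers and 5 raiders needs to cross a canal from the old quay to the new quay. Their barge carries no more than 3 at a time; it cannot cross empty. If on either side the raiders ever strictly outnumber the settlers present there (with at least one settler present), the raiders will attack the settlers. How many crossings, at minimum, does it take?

Counting alone: each trip to the new quay takes at most 3 across and each return brings at least 1 back, so after t trips out (and t−1 returns) at most 3t − (t−1) of the 10 are across; that first reaches 10 at t = 5, so at least 9 crossings are needed.
The safety rule pushes this higher. Following every safe sequence of crossings, the most of the 10 that can be at the new quay as the barge arrives there on crossing 9 is 9 — never all 10.
So no plan with fewer than 11 crossings exists, and this one achieves 11:
1. 2 raiders → the new quay.  (the old quay: 5S 3R; the new quay: 0S 2R)
2. 1 raider ← the old quay.  (the old quay: 5S 4R; the new quay: 0S 1R)
3. 3 raiders → the new quay.  (the old quay: 5S 1R; the new quay: 0S 4R)
4. 1 raider ← the old quay.  (the old quay: 5S 2R; the new quay: 0S 3R)
5. 3 settlers → the new quay.  (the old quay: 2S 2R; the new quay: 3S 3R)
6. 1 settler and 1 raider ← the old quay.  (the old quay: 3S 3R; the new quay: 2S 2R)
7. 3 settlers → the new quay.  (the old quay: 0S 3R; the new quay: 5S 2R)
8. 1 raider ← the old quay.  (the old quay: 0S 4R; the new quay: 5S 1R)
9. 2 raiders → the new quay.  (the old quay: 0S 2R; the new quay: 5S 3R)
10. 1 raider ← the old quay.  (the old quay: 0S 3R; the new quay: 5S 2R)
11. 3 raiders → the new quay.  (the old quay: 0S 0R; the new quay: 5S 5R)

11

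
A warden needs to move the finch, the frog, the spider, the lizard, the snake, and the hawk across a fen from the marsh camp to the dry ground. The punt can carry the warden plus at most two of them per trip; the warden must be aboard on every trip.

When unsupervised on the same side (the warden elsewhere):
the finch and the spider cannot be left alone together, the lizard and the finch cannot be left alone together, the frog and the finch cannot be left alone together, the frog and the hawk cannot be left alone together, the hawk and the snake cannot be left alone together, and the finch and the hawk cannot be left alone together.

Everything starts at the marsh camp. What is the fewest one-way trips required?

Counting alone: the warden can take at most 2 across per trip to the dry ground, so moving all 6 needs at least 3 loaded trips out, with a return between consecutive ones — at least 5 crossings.
The safety rule pushes this higher. Following every safe sequence of crossings, the most of the 6 that can be at the dry ground as the punt arrives there on crossings 5, 7 is 4, 5 respectively — never all 6.
So no plan with fewer than 9 crossings exists, and this one achieves 9:
1. Warden goes to the dry ground with the finch and the hawk.
2. Warden goes back to the marsh camp with the finch.
3. Warden goes to the dry ground with the finch and the spider.
4. Warden goes back to the marsh camp with the finch.
5. Warden goes to the dry ground with the finch and the lizard.
6. Warden goes back to the marsh camp with the finch.
7. Warden goes to the dry ground with the frog and the snake.
8. Warden goes back to the marsh camp with the hawk.
9. Warden goes to the dry ground with the finch and the hawk.

9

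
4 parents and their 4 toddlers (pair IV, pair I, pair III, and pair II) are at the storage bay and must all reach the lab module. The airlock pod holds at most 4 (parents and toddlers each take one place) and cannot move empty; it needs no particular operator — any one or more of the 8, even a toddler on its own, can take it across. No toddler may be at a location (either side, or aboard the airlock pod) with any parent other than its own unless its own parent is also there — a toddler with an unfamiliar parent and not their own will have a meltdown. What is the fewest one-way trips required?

Counting alone: each trip to the lab module takes at most 4 across and each return brings at least 1 back, so after t trips out (and t−1 returns) at most 4t − (t−1) of the 8 are across; that first reaches 8 at t = 3, so at least 5 crossings are needed.
The plan below uses exactly 5 crossings, so it is optimal:
1. parent IV and toddler IV cross → the lab module.
2. parent IV crosses ← the storage bay.
3. parent I, parent II, parent III, and parent IV cross → the lab module.
4. toddler IV crosses ← the storage bay.
5. toddler I, toddler II, toddler III, and toddler IV cross → the lab module.

5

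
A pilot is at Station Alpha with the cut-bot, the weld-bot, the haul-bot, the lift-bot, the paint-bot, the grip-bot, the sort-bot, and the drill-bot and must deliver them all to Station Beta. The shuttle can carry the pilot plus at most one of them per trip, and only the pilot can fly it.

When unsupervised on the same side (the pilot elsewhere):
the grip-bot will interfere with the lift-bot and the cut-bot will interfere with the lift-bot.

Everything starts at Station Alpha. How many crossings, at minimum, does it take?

Counting alone: the pilot can take at most 1 across per trip to Station Beta, so moving all 8 needs at least 8 loaded trips out, with a return between consecutive ones — at least 15 crossings.
The safety rule pushes this higher. Following every safe sequence of crossings, the most of the 8 that can be at Station Beta as the shuttle arrives there on crossing 15 is 7 — never all 8.
So no plan with fewer than 17 crossings exists, and this one achieves 17:
1. Pilot goes to Station Beta with the lift-bot.  [Station Alpha: the cut-bot, the drill-bot, the grip-bot, the haul-bot, the paint-bot, the sort-bot, the weld-bot | Station Beta: the lift-bot]
2. Pilot goes back to Station Alpha alone.  [Station Alpha: the cut-bot, the drill-bot, the grip-bot, the haul-bot, the paint-bot, the sort-bot, the weld-bot | Station Beta: the lift-bot]
3. Pilot goes to Station Beta with the cut-bot.  [Station Alpha: the drill-bot, the grip-bot, the haul-bot, the paint-bot, the sort-bot, the weld-bot | Station Beta: the cut-bot, the lift-bot]
4. Pilot goes back to Station Alpha with the lift-bot.  [Station Alpha: the drill-bot, the grip-bot, the haul-bot, the lift-bot, the paint-bot, the sort-bot, the weld-bot | Station Beta: the cut-bot]
5. Pilot goes to Station Beta with the grip-bot.  [Station Alpha: the drill-bot, the haul-bot, the lift-bot, the paint-bot, the sort-bot, the weld-bot | Station Beta: the cut-bot, the grip-bot]
6. Pilot goes back to Station Alpha alone.  [Station Alpha: the drill-bot, the haul-bot, the lift-bot, the paint-bot, the sort-bot, the weld-bot | Station Beta: the cut-bot, the grip-bot]
7. Pilot goes to Station Beta with the weld-bot.  [Station Alpha: the drill-bot, the haul-bot, the lift-bot, the paint-bot, the sort-bot | Station Beta: the cut-bot, the grip-bot, the weld-bot]
8. Pilot goes back to Station Alpha alone.  [Station Alpha: the drill-bot, the haul-bot, the lift-bot, the paint-bot, the sort-bot | Station Beta: the cut-bot, the grip-bot, the weld-bot]
9. Pilot goes to Station Beta with the haul-bot.  [Station Alpha: the drill-bot, the lift-bot, the paint-bot, the sort-bot | Station Beta: the cut-bot, the grip-bot, the haul-bot, the weld-bot]
10. Pilot goes back to Station Alpha alone.  [Station Alpha: the drill-bot, the lift-bot, the paint-bot, the sort-bot | Station Beta: the cut-bot, the grip-bot, the haul-bot, the weld-bot]
11. Pilot goes to Station Beta with the paint-bot.  [Station Alpha: the drill-bot, the lift-bot, the sort-bot | Station Beta: the cut-bot, the grip-bot, the haul-bot, the paint-bot, the weld-bot]
12. Pilot goes back to Station Alpha alone.  [Station Alpha: the drill-bot, the lift-bot, the sort-bot | Station Beta: the cut-bot, the grip-bot, the haul-bot, the paint-bot, the weld-bot]
13. Pilot goes to Station Beta with the sort-bot.  [Station Alpha: the drill-bot, the lift-bot | Station Beta: the cut-bot, the grip-bot, the haul-bot, the paint-bot, the sort-bot, the weld-bot]
14. Pilot goes back to Station Alpha alone.  [Station Alpha: the drill-bot, the lift-bot | Station Beta: the cut-bot, the grip-bot, the haul-bot, the paint-bot, the sort-bot, the weld-bot]
15. Pilot goes to Station Beta with the drill-bot.  [Station Alpha: the lift-bot | Station Beta: the cut-bot, the drill-bot, the grip-bot, the haul-bot, the paint-bot, the sort-bot, the weld-bot]
16. Pilot goes back to Station Alpha alone.  [Station Alpha: the lift-bot | Station Beta: the cut-bot, the drill-bot, the grip-bot, the haul-bot, the paint-bot, the sort-bot, the weld-bot]
17. Pilot goes to Station Beta with the lift-bot.  [Station Alpha: — | Station Beta: the cut-bot, the drill-bot, the grip-bot, the haul-bot, the lift-bot, the paint-bot, the sort-bot, the weld-bot]

17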